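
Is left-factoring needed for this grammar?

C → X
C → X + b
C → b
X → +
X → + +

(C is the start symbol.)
Yes, C has productions with common prefix 'X'; X has productions with common prefix '+'

Left-factoring is needed when two productions for the same non-terminal
share a common prefix on the right-hand side.

Productions for C:
  C → X
  C → X + b
  C → b
Productions for X:
  X → +
  X → + +

Found common prefix 'X' in productions for C
Found common prefix '+' in productions for X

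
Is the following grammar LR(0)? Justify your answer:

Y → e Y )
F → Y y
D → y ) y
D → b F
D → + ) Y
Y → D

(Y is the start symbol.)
A grammar is LR(0) if no state in the canonical LR(0) collection has:
  - both a shift item (dot before a terminal) and a complete item (shift-reduce conflict), or
  - two or more complete items (reduce-reduce conflict; the accept item [Y' → Y .] counts as a complete item here).

Augment with Y' → Y and build the canonical LR(0) collection (I0 = CLOSURE({[Y' → . Y]}), then GOTO on every symbol after a dot until no new states appear). It has 16 states:
  I0: { [D → . + ) Y], [D → . b F], [D → . y ) y], [Y → . D], [Y → . e Y )], [Y' → . Y] }  — shift
  I1: { [D → + . ) Y] }  — shift
  I2: { [Y → D .] }  — reduce
  I3: { [Y' → Y .] }  — accept
  I4: { [D → . + ) Y], [D → . b F], [D → . y ) y], [D → b . F], [F → . Y y], [Y → . D], [Y → . e Y )] }  — shift
  I5: { [D → . + ) Y], [D → . b F], [D → . y ) y], [Y → . D], [Y → . e Y )], [Y → e . Y )] }  — shift
  I6: { [D → y . ) y] }  — shift
  I7: { [D → y ) . y] }  — shift
  I8: { [D → y ) y .] }  — reduce
  I9: { [Y → e Y . )] }  — shift
  I10: { [Y → e Y ) .] }  — reduce
  I11: { [D → b F .] }  — reduce
  I12: { [F → Y . y] }  — shift
  I13: { [F → Y y .] }  — reduce
  I14: { [D → + ) . Y], [D → . + ) Y], [D → . b F], [D → . y ) y], [Y → . D], [Y → . e Y )] }  — shift
  I15: { [D → + ) Y .] }  — reduce

Every state is either a pure shift/goto state or contains exactly one complete item and nothing to shift — no conflicts. The grammar is LR(0).

Answer: Yes, the grammar is LR(0)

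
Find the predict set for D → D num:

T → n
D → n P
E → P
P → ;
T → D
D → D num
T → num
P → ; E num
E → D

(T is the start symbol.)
{ 'n' }

PREDICT(D → D num) = (FIRST(RHS) \ {ε}) ∪ (FOLLOW(D) if ε ∈ FIRST(RHS), i.e. RHS ⇒* ε)
FIRST(D) = { 'n' }
FIRST(D num) = { 'n' }
ε ∉ FIRST(D num), so FOLLOW(D) is not added.
PREDICT(D → D num) = { 'n' }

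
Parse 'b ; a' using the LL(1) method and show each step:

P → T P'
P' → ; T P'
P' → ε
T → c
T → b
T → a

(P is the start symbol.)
LL(1) parsing maintains a stack (initially the start symbol over $) and the input. At each step: if the stack top is a terminal, match it against the current input token; if it is a non-terminal N, replace it with the RHS of M[N, lookahead] (the unique production whose predict set contains the lookahead).

Stack is shown with the top on the left.

Stack     Input    Action
-------------------------
P $       b ; a $  output P → T P'
T P' $    b ; a $  output T → b
b P' $    b ; a $  match 'b'
P' $      ; a $    output P' → ; T P'
; T P' $  ; a $    match ';'
T P' $    a $      output T → a
a P' $    a $      match 'a'
P' $      $        output P' → ε
$         $        accept

The string is accepted.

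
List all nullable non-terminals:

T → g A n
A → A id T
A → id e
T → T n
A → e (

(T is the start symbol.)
None

There are no ε-productions, so no non-terminal can derive ε.
No non-terminals are nullable.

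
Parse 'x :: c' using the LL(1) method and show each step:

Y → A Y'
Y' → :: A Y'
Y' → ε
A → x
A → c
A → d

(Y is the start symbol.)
LL(1) parsing maintains a stack (initially the start symbol over $) and the input. At each step: if the stack top is a terminal, match it against the current input token; if it is a non-terminal N, replace it with the RHS of M[N, lookahead] (the unique production whose predict set contains the lookahead).

Stack is shown with the top on the left.

Stack      Input     Action
---------------------------
Y $        x :: c $  output Y → A Y'
A Y' $     x :: c $  output A → x
x Y' $     x :: c $  match 'x'
Y' $       :: c $    output Y' → :: A Y'
:: A Y' $  :: c $    match '::'
A Y' $     c $       output A → c
c Y' $     c $       match 'c'
Y' $       $         output Y' → ε
$          $         accept

The string is accepted.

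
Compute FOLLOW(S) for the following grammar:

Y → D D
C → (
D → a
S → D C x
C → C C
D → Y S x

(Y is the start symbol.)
To compute FOLLOW(S), find every occurrence of S on a right-hand side N → α S β: add FIRST(β) \ {ε}, and if β is empty or nullable also add FOLLOW(N). Iterate to a fixed point.

In D → Y S x: S is followed by x, add FIRST(x) \ {ε} = { 'x' }

Taking the union: FOLLOW(S) = { 'x' }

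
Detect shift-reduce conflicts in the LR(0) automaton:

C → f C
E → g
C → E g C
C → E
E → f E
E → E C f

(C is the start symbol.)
A shift-reduce conflict occurs when an LR(0) state has both:
  - a complete (reduce) item [A → α .] (dot at the end), and
  - a shift item [B → β . c γ] (dot before a terminal).

Augment with C' → C and build the canonical LR(0) collection (I0 = CLOSURE({[C' → . C]}), then GOTO on every symbol after a dot until no new states appear). It has 11 states:
  I0: { [C → . E g C], [C → . E], [C → . f C], [C' → . C], [E → . E C f], [E → . f E], [E → . g] }  — shift
  I1: { [C' → C .] }  — accept
  I2: { [C → . E g C], [C → . E], [C → . f C], [C → E . g C], [C → E .], [E → . E C f], [E → . f E], [E → . g], [E → E . C f] }  — shift, reduce
  I3: { [C → . E g C], [C → . E], [C → . f C], [C → f . C], [E → . E C f], [E → . f E], [E → . g], [E → f . E] }  — shift
  I4: { [E → g .] }  — reduce
  I5: { [C → f C .] }  — reduce
  I6: { [C → . E g C], [C → . E], [C → . f C], [C → E . g C], [C → E .], [E → . E C f], [E → . f E], [E → . g], [E → E . C f], [E → f E .] }  — shift, 2 reduces
  I7: { [E → E C . f] }  — shift
  I8: { [C → . E g C], [C → . E], [C → . f C], [C → E g . C], [E → . E C f], [E → . f E], [E → . g], [E → g .] }  — shift, reduce
  I9: { [C → E g C .] }  — reduce
  I10: { [E → E C f .] }  — reduce

I2 contains reduce item [C → E .] and shift items [C → E . g C], [C → . f C], [E → . f E], [E → . g] — shift-reduce conflict.
I6 contains reduce items [C → E .], [E → f E .] and shift items [C → E . g C], [C → . f C], [E → . f E], [E → . g] — shift-reduce conflict.
I8 contains reduce item [E → g .] and shift items [C → . f C], [E → . f E], [E → . g] — shift-reduce conflict.

Answer: Yes — I2: [C → E .] vs [C → E . g C]; I6: [C → E .] vs [C → E . g C]; I8: [E → g .] vs [C → . f C]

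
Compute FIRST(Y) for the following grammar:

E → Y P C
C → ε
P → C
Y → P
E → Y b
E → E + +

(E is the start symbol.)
{ ε }

To compute FIRST(Y), examine every production with Y on the left-hand side, reading each right-hand side left to right until a non-nullable symbol is reached.

FIRST sets of the other non-terminals involved (by the same procedure, iterated to a fixed point):
  FIRST(P) = { ε }

From Y → P:
  - P is a non-terminal: add FIRST(P) \ {ε} = { }
    P is nullable and nothing follows, so the whole right-hand side can vanish: ε ∈ FIRST(Y)

Collecting: FIRST(Y) = { ε }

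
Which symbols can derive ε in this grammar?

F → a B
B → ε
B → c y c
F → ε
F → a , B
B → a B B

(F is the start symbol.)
{ 'B', 'F' }

A non-terminal is nullable if it can derive ε (the empty string): either it has an ε-production, or it has a production whose right-hand side consists entirely of nullable non-terminals.

ε-productions: B → ε, F → ε
So B, F are immediately nullable.
Every non-terminal is now nullable.
Nullable = { 'B', 'F' }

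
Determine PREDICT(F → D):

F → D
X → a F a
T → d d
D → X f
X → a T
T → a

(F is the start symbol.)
PREDICT(F → D) = (FIRST(RHS) \ {ε}) ∪ (FOLLOW(F) if ε ∈ FIRST(RHS), i.e. RHS ⇒* ε)
FIRST(D) = { 'a' }
FIRST(D) = { 'a' }
ε ∉ FIRST(D), so FOLLOW(F) is not added.
PREDICT(F → D) = { 'a' }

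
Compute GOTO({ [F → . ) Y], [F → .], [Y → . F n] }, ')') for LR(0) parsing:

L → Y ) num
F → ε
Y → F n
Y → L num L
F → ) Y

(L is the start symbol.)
GOTO(I, ')') = CLOSURE({ [A → αX.β] : [A → α.Xβ] ∈ I, X = ')' })

Items with dot before ')', with the dot advanced:
  [F → . ) Y] → [F → ) . Y]
Closure of the advanced items:
  [F → ) . Y] has the dot before Y: add [Y → . F n], [Y → . L num L]
  [Y → . F n] has the dot before F: add [F → .], [F → . ) Y]
  [Y → . L num L] has the dot before L: add [L → . Y ) num]

GOTO = { [F → ) . Y], [F → . ) Y], [F → .], [L → . Y ) num], [Y → . F n], [Y → . L num L] }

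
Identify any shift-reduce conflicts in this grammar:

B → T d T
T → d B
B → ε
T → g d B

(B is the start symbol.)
Yes — I0: [B → .] vs [T → . d B]; I3: [B → .] vs [T → . d B]; I5: [B → .] vs [T → . d B]

Augment with B' → B and build the canonical LR(0) collection (I0 = CLOSURE({[B' → . B]}), then GOTO on every symbol after a dot until no new states appear). It has 10 states:
  I0: { [B → . T d T], [B → .], [B' → . B], [T → . d B], [T → . g d B] }  — shift, reduce
  I1: { [B' → B .] }  — accept
  I2: { [B → T . d T] }  — shift
  I3: { [B → . T d T], [B → .], [T → . d B], [T → . g d B], [T → d . B] }  — shift, reduce
  I4: { [T → g . d B] }  — shift
  I5: { [B → . T d T], [B → .], [T → . d B], [T → . g d B], [T → g d . B] }  — shift, reduce
  I6: { [T → g d B .] }  — reduce
  I7: { [T → d B .] }  — reduce
  I8: { [B → T d . T], [T → . d B], [T → . g d B] }  — shift
  I9: { [B → T d T .] }  — reduce

I0 contains reduce item [B → .] and shift items [T → . d B], [T → . g d B] — shift-reduce conflict.
I3 contains reduce item [B → .] and shift items [T → . d B], [T → . g d B] — shift-reduce conflict.
I5 contains reduce item [B → .] and shift items [T → . d B], [T → . g d B] — shift-reduce conflict.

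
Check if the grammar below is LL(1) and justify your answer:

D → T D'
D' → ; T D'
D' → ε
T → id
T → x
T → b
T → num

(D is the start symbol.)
Yes, the grammar is LL(1).

A grammar is LL(1) if for each non-terminal N with multiple productions, the predict sets of those productions are pairwise disjoint, where PREDICT(N → α) = (FIRST(α) \ {ε}) ∪ (FOLLOW(N) if α ⇒* ε).

Relevant sets:
  FOLLOW(D') = { $ }

For D':
  PREDICT(D' → ';' T D') = { ';' }
  PREDICT(D' → ε) = { $ }
For T:
  PREDICT(T → id) = { 'id' }
  PREDICT(T → x) = { 'x' }
  PREDICT(T → b) = { 'b' }
  PREDICT(T → num) = { 'num' }
D has a single production, so nothing to check there.

All predict sets are disjoint. The grammar IS LL(1).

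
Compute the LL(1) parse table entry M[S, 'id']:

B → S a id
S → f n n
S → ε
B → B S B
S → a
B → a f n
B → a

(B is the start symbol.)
To find M[S, 'id'], we find productions for S where 'id' is in the predict set (PREDICT(N → α) = (FIRST(α) \ {ε}) ∪ (FOLLOW(N) if α ⇒* ε)).

Relevant sets:
  FOLLOW(S) = { 'a', 'f' }

S → f n n: PREDICT = { 'f' }
S → ε: PREDICT = { 'a', 'f' }
S → a: PREDICT = { 'a' }

M[S, 'id'] is empty (no production applies)

Answer: Empty (error entry)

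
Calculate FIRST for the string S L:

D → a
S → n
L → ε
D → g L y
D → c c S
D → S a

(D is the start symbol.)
FIRST sets of the non-terminals involved (from the grammar, by fixed-point iteration):
  FIRST(S) = { 'n' }

To compute FIRST(S L), process the symbols left to right:
Symbol S is a non-terminal. Add FIRST(S) \ {ε} = { 'n' }
S is not nullable (ε ∉ FIRST(S)), so stop here.
FIRST(S L) = { 'n' }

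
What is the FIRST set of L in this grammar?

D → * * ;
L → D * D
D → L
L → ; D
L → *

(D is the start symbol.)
{ '*', ';' }

To compute FIRST(L), examine every production with L on the left-hand side, reading each right-hand side left to right until a non-nullable symbol is reached.

FIRST sets of the other non-terminals involved (by the same procedure, iterated to a fixed point):
  FIRST(D) = { '*', ';' }

From L → D * D:
  - D is a non-terminal: add FIRST(D) \ {ε} = { '*', ';' }
    D is not nullable, so stop
From L → ; D:
  - ';' is a terminal: add ';' and stop
From L → *:
  - '*' is a terminal: add '*' and stop

Collecting: FIRST(L) = { '*', ';' }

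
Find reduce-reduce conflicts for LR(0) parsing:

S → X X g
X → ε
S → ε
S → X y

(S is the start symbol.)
Yes — I0: [S → .] vs [X → .]

A reduce-reduce conflict occurs when an LR(0) state has two complete items [A → α .] and [B → β .] — both call for a reduction, and with no lookahead the parser cannot choose between them.

Augment with S' → S and build the canonical LR(0) collection (I0 = CLOSURE({[S' → . S]}), then GOTO on every symbol after a dot until no new states appear). It has 6 states:
  I0: { [S → . X X g], [S → . X y], [S → .], [S' → . S], [X → .] }  — 2 reduces
  I1: { [S' → S .] }  — accept
  I2: { [S → X . X g], [S → X . y], [X → .] }  — shift, reduce
  I3: { [S → X X . g] }  — shift
  I4: { [S → X y .] }  — reduce
  I5: { [S → X X g .] }  — reduce

I0 contains complete items [S → .], [X → .] — reduce-reduce conflict.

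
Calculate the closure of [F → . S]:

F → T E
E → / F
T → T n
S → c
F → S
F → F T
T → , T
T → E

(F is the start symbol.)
To compute CLOSURE, for each item [A → α.Bβ] where B is a non-terminal, add [B → .γ] for all productions B → γ; repeat for the newly added items until nothing changes.

Start with: [F → . S]
  [F → . S] has the dot before S: add [S → . c]
No further items can be added.

CLOSURE = { [F → . S], [S → . c] }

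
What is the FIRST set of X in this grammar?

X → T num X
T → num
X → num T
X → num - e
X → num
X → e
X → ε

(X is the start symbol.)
To compute FIRST(X), examine every production with X on the left-hand side, reading each right-hand side left to right until a non-nullable symbol is reached.

FIRST sets of the other non-terminals involved (by the same procedure, iterated to a fixed point):
  FIRST(T) = { 'num' }

From X → T num X:
  - T is a non-terminal: add FIRST(T) \ {ε} = { 'num' }
    T is not nullable, so stop
From X → num T:
  - num is a terminal: add 'num' and stop
From X → num - e:
  - num is a terminal: add 'num' and stop
From X → num:
  - num is a terminal: add 'num' and stop
From X → e:
  - e is a terminal: add 'e' and stop
From X → ε:
  - ε-production, so ε ∈ FIRST(X)

Collecting: FIRST(X) = { 'e', 'num', ε }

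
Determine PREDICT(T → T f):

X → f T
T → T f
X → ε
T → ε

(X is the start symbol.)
{ 'f' }

PREDICT(T → T f) = (FIRST(RHS) \ {ε}) ∪ (FOLLOW(T) if ε ∈ FIRST(RHS), i.e. RHS ⇒* ε)
FIRST(T) = { 'f', ε }
FIRST(T f) = { 'f' }
ε ∉ FIRST(T f), so FOLLOW(T) is not added.
PREDICT(T → T f) = { 'f' }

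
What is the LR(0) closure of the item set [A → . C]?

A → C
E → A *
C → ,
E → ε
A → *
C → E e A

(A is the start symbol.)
To compute CLOSURE, for each item [A → α.Bβ] where B is a non-terminal, add [B → .γ] for all productions B → γ; repeat for the newly added items until nothing changes.

Start with: [A → . C]
  [A → . C] has the dot before C: add [C → . ,], [C → . E e A]
  [C → . E e A] has the dot before E: add [E → . A *], [E → .]
  [E → . A *] has the dot before A: add [A → . *]
No further items can be added.

CLOSURE = { [A → . *], [A → . C], [C → . ,], [C → . E e A], [E → . A *], [E → .] }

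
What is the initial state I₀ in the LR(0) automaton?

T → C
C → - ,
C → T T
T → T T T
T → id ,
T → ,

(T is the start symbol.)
{ [C → . - ,], [C → . T T], [T → . ,], [T → . C], [T → . T T T], [T → . id ,], [T' → . T] }

First, augment the grammar with T' → T
I₀ = CLOSURE({ [T' → . T] }):
  [T' → . T] has the dot before T: add [T → . C], [T → . T T T], [T → . id ,], [T → . ,]
  [T → . C] has the dot before C: add [C → . - ,], [C → . T T]
No further items can be added.

I₀ = { [C → . - ,], [C → . T T], [T → . ,], [T → . C], [T → . T T T], [T → . id ,], [T' → . T] }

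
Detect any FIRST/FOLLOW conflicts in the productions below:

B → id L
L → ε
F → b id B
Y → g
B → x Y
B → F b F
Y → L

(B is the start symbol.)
Nullable non-terminals: L, Y.
FIRST sets used below: FIRST(L) = { ε }
L has a nullable alternative but only one production, so nothing to check.

Y: nullable alternative(s) Y → L; FOLLOW(Y) = { $, 'b' }
  Y → g: FIRST \ {ε} = { 'g' } — disjoint from FOLLOW(Y)
  Y → L: FIRST \ {ε} = { } — this is the only nullable alternative, skip

B, F have no nullable alternative, so no FIRST/FOLLOW check is needed there.

No FIRST/FOLLOW conflicts found.

Answer: No FIRST/FOLLOW conflicts.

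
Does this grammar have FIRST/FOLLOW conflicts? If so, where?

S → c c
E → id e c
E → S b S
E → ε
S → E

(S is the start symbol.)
A FIRST/FOLLOW conflict occurs when a non-terminal N has a nullable alternative N → β (β ⇒* ε) and another alternative N → α with FIRST(α) ∩ FOLLOW(N) ≠ ∅: on such a lookahead the parser cannot decide between expanding α and letting N vanish via β.

Nullable non-terminals: E, S.
FIRST sets used below: FIRST(S) = { 'b', 'c', 'id', ε }, FIRST(E) = { 'b', 'c', 'id', ε }

E: nullable alternative(s) E → ε; FOLLOW(E) = { $, 'b' }
  E → id e c: FIRST \ {ε} = { 'id' } — disjoint from FOLLOW(E)
  E → S b S: FIRST \ {ε} = { 'b', 'c', 'id' } — overlaps FOLLOW(E) on { 'b' }: CONFLICT
  E → ε: FIRST \ {ε} = { } — this is the only nullable alternative, skip

S: nullable alternative(s) S → E; FOLLOW(S) = { $, 'b' }
  S → c c: FIRST \ {ε} = { 'c' } — disjoint from FOLLOW(S)
  S → E: FIRST \ {ε} = { 'b', 'c', 'id' } — this is the only nullable alternative, skip

So the grammar has 1 FIRST/FOLLOW conflict (marked CONFLICT above).

Answer: Yes. E → S b S with FOLLOW(E) on { 'b' }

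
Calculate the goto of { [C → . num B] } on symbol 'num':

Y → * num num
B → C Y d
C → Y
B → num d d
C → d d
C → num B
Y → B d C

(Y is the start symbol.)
GOTO(I, 'num') = CLOSURE({ [A → αX.β] : [A → α.Xβ] ∈ I, X = 'num' })

Items with dot before 'num', with the dot advanced:
  [C → . num B] → [C → num . B]
Closure of the advanced items:
  [C → num . B] has the dot before B: add [B → . C Y d], [B → . num d d]
  [B → . C Y d] has the dot before C: add [C → . Y], [C → . d d], [C → . num B]
  [C → . Y] has the dot before Y: add [Y → . * num num], [Y → . B d C]

GOTO = { [B → . C Y d], [B → . num d d], [C → . Y], [C → . d d], [C → . num B], [C → num . B], [Y → . * num num], [Y → . B d C] }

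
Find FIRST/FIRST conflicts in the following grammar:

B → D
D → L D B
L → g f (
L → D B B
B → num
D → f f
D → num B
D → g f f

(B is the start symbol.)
Yes. B → D / B → num on { 'num' }; D → L D B / D → f f on { 'f' }; D → L D B / D → num B on { 'num' }; D → L D B / D → g f f on { 'g' }; L → g f '(' / L → D B B on { 'g' }

A FIRST/FIRST conflict occurs when two productions N → α and N → β for the same non-terminal have FIRST(α) ∩ FIRST(β) ≠ ∅ (with ε ∈ FIRST of a nullable right-hand side, so two nullable alternatives also conflict).

FIRST sets of the non-terminals at (or reachable through a nullable prefix from) the front of some alternative:
  FIRST(D) = { 'f', 'g', 'num' }
  FIRST(L) = { 'f', 'g', 'num' }

Productions for B:
  B → D: FIRST = { 'f', 'g', 'num' }
  B → num: FIRST = { 'num' }
Productions for D:
  D → L D B: FIRST = { 'f', 'g', 'num' }
  D → f f: FIRST = { 'f' }
  D → num B: FIRST = { 'num' }
  D → g f f: FIRST = { 'g' }
Productions for L:
  L → g f (: FIRST = { 'g' }
  L → D B B: FIRST = { 'f', 'g', 'num' }

Conflict for B: B → D and B → num
  Overlap: { 'num' }
Conflict for D: D → L D B and D → f f
  Overlap: { 'f' }
Conflict for D: D → L D B and D → num B
  Overlap: { 'num' }
Conflict for D: D → L D B and D → g f f
  Overlap: { 'g' }
Conflict for L: L → g f ( and L → D B B
  Overlap: { 'g' }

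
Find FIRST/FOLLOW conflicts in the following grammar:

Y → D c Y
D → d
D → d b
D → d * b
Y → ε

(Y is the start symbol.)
A FIRST/FOLLOW conflict occurs when a non-terminal N has a nullable alternative N → β (β ⇒* ε) and another alternative N → α with FIRST(α) ∩ FOLLOW(N) ≠ ∅: on such a lookahead the parser cannot decide between expanding α and letting N vanish via β.

Nullable non-terminals: Y.
FIRST sets used below: FIRST(D) = { 'd' }

Y: nullable alternative(s) Y → ε; FOLLOW(Y) = { $ }
  Y → D c Y: FIRST \ {ε} = { 'd' } — disjoint from FOLLOW(Y)
  Y → ε: FIRST \ {ε} = { } — this is the only nullable alternative, skip

D has no nullable alternative, so no FIRST/FOLLOW check is needed there.

No FIRST/FOLLOW conflicts found.

Answer: No FIRST/FOLLOW conflicts.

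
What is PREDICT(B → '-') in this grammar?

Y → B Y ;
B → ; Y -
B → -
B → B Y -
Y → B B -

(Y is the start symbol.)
PREDICT(B → '-') = (FIRST(RHS) \ {ε}) ∪ (FOLLOW(B) if ε ∈ FIRST(RHS), i.e. RHS ⇒* ε)
FIRST('-') = { '-' }
ε ∉ FIRST('-'), so FOLLOW(B) is not added.
PREDICT(B → '-') = { '-' }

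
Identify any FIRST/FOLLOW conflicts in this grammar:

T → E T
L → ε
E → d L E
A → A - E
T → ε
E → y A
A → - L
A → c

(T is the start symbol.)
Nullable non-terminals: L, T.
FIRST sets used below: FIRST(E) = { 'd', 'y' }
L has a nullable alternative but only one production, so nothing to check.

T: nullable alternative(s) T → ε; FOLLOW(T) = { $ }
  T → E T: FIRST \ {ε} = { 'd', 'y' } — disjoint from FOLLOW(T)
  T → ε: FIRST \ {ε} = { } — this is the only nullable alternative, skip

A, E have no nullable alternative, so no FIRST/FOLLOW check is needed there.

No FIRST/FOLLOW conflicts found.

Answer: No FIRST/FOLLOW conflicts.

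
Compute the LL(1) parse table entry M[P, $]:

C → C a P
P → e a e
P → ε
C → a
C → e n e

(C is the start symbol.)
To find M[P, $], we find productions for P where $ is in the predict set (PREDICT(N → α) = (FIRST(α) \ {ε}) ∪ (FOLLOW(N) if α ⇒* ε)).

Relevant sets:
  FOLLOW(P) = { $, 'a' }

P → e a e: PREDICT = { 'e' }
P → ε: PREDICT = { $, 'a' }
  $ is in predict set, so this production goes in M[P, $]

M[P, $] = P → ε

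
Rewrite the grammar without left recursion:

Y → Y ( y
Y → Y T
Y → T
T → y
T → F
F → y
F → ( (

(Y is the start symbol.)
Y → T Y'
Y' → ( y Y'
Y' → T Y'
Y' → ε
T → y
T → F
F → y
F → ( (

Y is directly left-recursive. The standard transformation for
  A → A α₁ | ... | A α_m | β₁ | ... | β_n
is
  A  → β₁ A' | ... | β_n A'
  A' → α₁ A' | ... | α_m A' | ε

Y → T becomes Y → T Y'
Y → Y ( y becomes Y' → ( y Y'
Y → Y T becomes Y' → T Y'
Add Y' → ε

Productions for other non-terminals are unchanged:
  T → y
  T → F
  F → y
  F → ( (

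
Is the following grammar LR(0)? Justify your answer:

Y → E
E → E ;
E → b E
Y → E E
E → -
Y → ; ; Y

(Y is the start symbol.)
No. Shift-reduce conflict between [Y → E .] and [E → . -]

Augment with Y' → Y and build the canonical LR(0) collection (I0 = CLOSURE({[Y' → . Y]}), then GOTO on every symbol after a dot until no new states appear). It has 11 states:
  I0: { [E → . -], [E → . E ;], [E → . b E], [Y → . ; ; Y], [Y → . E E], [Y → . E], [Y' → . Y] }  — shift
  I1: { [E → - .] }  — reduce
  I2: { [Y → ; . ; Y] }  — shift
  I3: { [E → . -], [E → . E ;], [E → . b E], [E → E . ;], [Y → E . E], [Y → E .] }  — shift, reduce
  I4: { [Y' → Y .] }  — accept
  I5: { [E → . -], [E → . E ;], [E → . b E], [E → b . E] }  — shift
  I6: { [E → E . ;], [E → b E .] }  — shift, reduce
  I7: { [E → E ; .] }  — reduce
  I8: { [E → E . ;], [Y → E E .] }  — shift, reduce
  I9: { [E → . -], [E → . E ;], [E → . b E], [Y → . ; ; Y], [Y → . E E], [Y → . E], [Y → ; ; . Y] }  — shift
  I10: { [Y → ; ; Y .] }  — reduce

Conflict in state I3:
  Shift-reduce conflict between [Y → E .] and [E → . -]
So the grammar is NOT LR(0).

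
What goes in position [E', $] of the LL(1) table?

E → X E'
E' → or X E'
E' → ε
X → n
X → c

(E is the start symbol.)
E' → ε

To find M[E', $], we find productions for E' where $ is in the predict set (PREDICT(N → α) = (FIRST(α) \ {ε}) ∪ (FOLLOW(N) if α ⇒* ε)).

Relevant sets:
  FOLLOW(E') = { $ }

E' → or X E': PREDICT = { 'or' }
E' → ε: PREDICT = { $ }
  $ is in predict set, so this production goes in M[E', $]

M[E', $] = E' → ε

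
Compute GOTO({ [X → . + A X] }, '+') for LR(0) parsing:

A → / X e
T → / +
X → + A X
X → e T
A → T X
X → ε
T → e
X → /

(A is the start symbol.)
{ [A → . / X e], [A → . T X], [T → . / +], [T → . e], [X → + . A X] }

GOTO(I, '+') = CLOSURE({ [A → αX.β] : [A → α.Xβ] ∈ I, X = '+' })

Items with dot before '+', with the dot advanced:
  [X → . + A X] → [X → + . A X]
Closure of the advanced items:
  [X → + . A X] has the dot before A: add [A → . / X e], [A → . T X]
  [A → . T X] has the dot before T: add [T → . / +], [T → . e]

GOTO = { [A → . / X e], [A → . T X], [T → . / +], [T → . e], [X → + . A X] }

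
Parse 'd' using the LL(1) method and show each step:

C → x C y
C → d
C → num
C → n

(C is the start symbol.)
Stack is shown with the top on the left.

Stack  Input  Action
--------------------
C $    d $    output C → d
d $    d $    match 'd'
$      $      accept

The string is accepted.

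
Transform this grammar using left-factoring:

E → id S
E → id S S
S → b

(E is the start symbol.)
E → id S E'
E' → ε
E' → S
S → b

Left-factoring transforms A → αβ₁ | αβ₂ into A → αA' and A' → β₁ | β₂
(α is the longest common prefix among the alternatives). Repeat until
no nonterminal has two alternatives with a common prefix.

Round 1: E has alternatives sharing prefix 'id S'. Introduce E': E → id S E'
  Add: E' → ε
  Add: E' → S

No remaining common prefixes — done.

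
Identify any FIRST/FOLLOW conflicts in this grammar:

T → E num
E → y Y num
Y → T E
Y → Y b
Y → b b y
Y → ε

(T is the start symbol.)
Yes. Y → Y b with FOLLOW(Y) on { 'b' }; Y → b b y with FOLLOW(Y) on { 'b' }

Nullable non-terminals: Y.
FIRST sets used below: FIRST(T) = { 'y' }, FIRST(Y) = { 'b', 'y', ε }

Y: nullable alternative(s) Y → ε; FOLLOW(Y) = { 'b', 'num' }
  Y → T E: FIRST \ {ε} = { 'y' } — disjoint from FOLLOW(Y)
  Y → Y b: FIRST \ {ε} = { 'b', 'y' } — overlaps FOLLOW(Y) on { 'b' }: CONFLICT
  Y → b b y: FIRST \ {ε} = { 'b' } — overlaps FOLLOW(Y) on { 'b' }: CONFLICT
  Y → ε: FIRST \ {ε} = { } — this is the only nullable alternative, skip

E, T have no nullable alternative, so no FIRST/FOLLOW check is needed there.

So the grammar has 2 FIRST/FOLLOW conflicts (marked CONFLICT above).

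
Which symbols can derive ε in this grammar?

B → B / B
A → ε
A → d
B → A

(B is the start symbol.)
{ 'A', 'B' }

A non-terminal is nullable if it can derive ε (the empty string): either it has an ε-production, or it has a production whose right-hand side consists entirely of nullable non-terminals.

ε-productions: A → ε
So A is immediately nullable.
B → A: every symbol on the right is nullable, so B is nullable too.
Every non-terminal is now nullable.
Nullable = { 'A', 'B' }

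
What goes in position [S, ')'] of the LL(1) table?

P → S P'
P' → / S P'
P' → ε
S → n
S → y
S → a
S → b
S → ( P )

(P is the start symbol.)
To find M[S, ')'], we find productions for S where ')' is in the predict set (PREDICT(N → α) = (FIRST(α) \ {ε}) ∪ (FOLLOW(N) if α ⇒* ε)).

S → n: PREDICT = { 'n' }
S → y: PREDICT = { 'y' }
S → a: PREDICT = { 'a' }
S → b: PREDICT = { 'b' }
S → ( P ): PREDICT = { '(' }

M[S, ')'] is empty (no production applies)

Answer: Empty (error entry)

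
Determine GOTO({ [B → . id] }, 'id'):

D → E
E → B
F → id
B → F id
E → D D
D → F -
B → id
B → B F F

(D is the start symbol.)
GOTO(I, 'id') = CLOSURE({ [A → αX.β] : [A → α.Xβ] ∈ I, X = 'id' })

Items with dot before 'id', with the dot advanced:
  [B → . id] → [B → id .]
Closure adds nothing (no advanced item has the dot before a non-terminal).

GOTO = { [B → id .] }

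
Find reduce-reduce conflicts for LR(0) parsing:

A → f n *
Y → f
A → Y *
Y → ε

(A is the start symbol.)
A reduce-reduce conflict occurs when an LR(0) state has two complete items [A → α .] and [B → β .] — both call for a reduction, and with no lookahead the parser cannot choose between them.

Augment with A' → A and build the canonical LR(0) collection (I0 = CLOSURE({[A' → . A]}), then GOTO on every symbol after a dot until no new states appear). It has 7 states:
  I0: { [A → . Y *], [A → . f n *], [A' → . A], [Y → . f], [Y → .] }  — shift, reduce
  I1: { [A' → A .] }  — accept
  I2: { [A → Y . *] }  — shift
  I3: { [A → f . n *], [Y → f .] }  — shift, reduce
  I4: { [A → f n . *] }  — shift
  I5: { [A → f n * .] }  — reduce
  I6: { [A → Y * .] }  — reduce

No state contains more than one complete item.

Answer: No reduce-reduce conflicts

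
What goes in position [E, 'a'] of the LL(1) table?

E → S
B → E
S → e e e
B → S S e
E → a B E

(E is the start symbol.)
E → a B E

To find M[E, 'a'], we find productions for E where 'a' is in the predict set (PREDICT(N → α) = (FIRST(α) \ {ε}) ∪ (FOLLOW(N) if α ⇒* ε)).

Relevant sets:
  FIRST(S) = { 'e' }

E → S: PREDICT = { 'e' }
E → a B E: PREDICT = { 'a' }
  'a' is in predict set, so this production goes in M[E, 'a']

M[E, 'a'] = E → a B E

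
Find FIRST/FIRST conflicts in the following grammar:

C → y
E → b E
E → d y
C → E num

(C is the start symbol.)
A FIRST/FIRST conflict occurs when two productions N → α and N → β for the same non-terminal have FIRST(α) ∩ FIRST(β) ≠ ∅ (with ε ∈ FIRST of a nullable right-hand side, so two nullable alternatives also conflict).

FIRST sets of the non-terminals at (or reachable through a nullable prefix from) the front of some alternative:
  FIRST(E) = { 'b', 'd' }

Productions for C:
  C → y: FIRST = { 'y' }
  C → E num: FIRST = { 'b', 'd' }
Productions for E:
  E → b E: FIRST = { 'b' }
  E → d y: FIRST = { 'd' }

All alternatives of each non-terminal have pairwise disjoint FIRST sets.

Answer: No FIRST/FIRST conflicts.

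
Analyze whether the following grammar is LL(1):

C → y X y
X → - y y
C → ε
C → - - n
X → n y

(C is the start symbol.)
A grammar is LL(1) if for each non-terminal N with multiple productions, the predict sets of those productions are pairwise disjoint, where PREDICT(N → α) = (FIRST(α) \ {ε}) ∪ (FOLLOW(N) if α ⇒* ε).

Relevant sets:
  FOLLOW(C) = { $ }

For C:
  PREDICT(C → y X y) = { 'y' }
  PREDICT(C → ε) = { $ }
  PREDICT(C → '-' '-' n) = { '-' }
For X:
  PREDICT(X → '-' y y) = { '-' }
  PREDICT(X → n y) = { 'n' }

All predict sets are disjoint. The grammar IS LL(1).

Answer: Yes, the grammar is LL(1).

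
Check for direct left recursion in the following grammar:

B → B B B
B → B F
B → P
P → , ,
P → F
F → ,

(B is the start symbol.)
Yes, B is left-recursive

B → B B B: LEFT RECURSIVE (starts with B)
B → B F: LEFT RECURSIVE (starts with B)
B → P: starts with P
P → , ,: starts with ','
P → F: starts with F
F → ,: starts with ','

The grammar has direct left recursion on: B.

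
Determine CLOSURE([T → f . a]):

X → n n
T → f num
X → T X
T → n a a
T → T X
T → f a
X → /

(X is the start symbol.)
{ [T → f . a] }

To compute CLOSURE, for each item [A → α.Bβ] where B is a non-terminal, add [B → .γ] for all productions B → γ; repeat for the newly added items until nothing changes.

Start with: [T → f . a]
The dot precedes the terminal a, so nothing is added.

CLOSURE = { [T → f . a] }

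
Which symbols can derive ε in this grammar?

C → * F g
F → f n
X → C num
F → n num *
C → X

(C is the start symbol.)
None

There are no ε-productions, so no non-terminal can derive ε.
No non-terminals are nullable.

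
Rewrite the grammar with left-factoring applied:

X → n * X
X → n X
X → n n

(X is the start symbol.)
X → n X'
X' → * X
X' → X
X' → n

Left-factoring transforms A → αβ₁ | αβ₂ into A → αA' and A' → β₁ | β₂
(α is the longest common prefix among the alternatives). Repeat until
no nonterminal has two alternatives with a common prefix.

Round 1: X has alternatives sharing prefix 'n'. Introduce X': X → n X'
  Add: X' → * X
  Add: X' → X
  Add: X' → n

No remaining common prefixes — done.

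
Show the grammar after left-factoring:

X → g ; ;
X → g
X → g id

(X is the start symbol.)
Left-factoring transforms A → αβ₁ | αβ₂ into A → αA' and A' → β₁ | β₂
(α is the longest common prefix among the alternatives). Repeat until
no nonterminal has two alternatives with a common prefix.

Round 1: X has alternatives sharing prefix 'g'. Introduce X': X → g X'
  Add: X' → ; ;
  Add: X' → ε
  Add: X' → id

No remaining common prefixes — done.

Resulting grammar:
X → g X'
X' → ; ;
X' → ε
X' → id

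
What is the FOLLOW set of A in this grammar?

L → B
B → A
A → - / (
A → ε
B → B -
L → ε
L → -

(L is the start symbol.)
{ $, '-' }

In B → A: A is at the end, add FOLLOW(B)

The FOLLOW sets referred to above (computed the same way, to a fixed point):
  FOLLOW(B) = { $, '-' }

Taking the union: FOLLOW(A) = { $, '-' }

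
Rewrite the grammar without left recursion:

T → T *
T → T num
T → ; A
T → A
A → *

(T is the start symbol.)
T is directly left-recursive. The standard transformation for
  A → A α₁ | ... | A α_m | β₁ | ... | β_n
is
  A  → β₁ A' | ... | β_n A'
  A' → α₁ A' | ... | α_m A' | ε

T → ; A becomes T → ; A T'
T → A becomes T → A T'
T → T * becomes T' → * T'
T → T num becomes T' → num T'
Add T' → ε

Productions for other non-terminals are unchanged:
  A → *

Resulting grammar:
T → ; A T'
T → A T'
T' → * T'
T' → num T'
T' → ε
A → *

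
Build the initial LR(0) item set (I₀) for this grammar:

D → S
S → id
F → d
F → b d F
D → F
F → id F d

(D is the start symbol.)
{ [D → . F], [D → . S], [D' → . D], [F → . b d F], [F → . d], [F → . id F d], [S → . id] }

First, augment the grammar with D' → D
I₀ = CLOSURE({ [D' → . D] }):
  [D' → . D] has the dot before D: add [D → . S], [D → . F]
  [D → . S] has the dot before S: add [S → . id]
  [D → . F] has the dot before F: add [F → . d], [F → . b d F], [F → . id F d]
No further items can be added.

I₀ = { [D → . F], [D → . S], [D' → . D], [F → . b d F], [F → . d], [F → . id F d], [S → . id] }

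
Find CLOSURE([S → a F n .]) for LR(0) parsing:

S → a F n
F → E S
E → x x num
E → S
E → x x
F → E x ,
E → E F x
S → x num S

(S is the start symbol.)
To compute CLOSURE, for each item [A → α.Bβ] where B is a non-terminal, add [B → .γ] for all productions B → γ; repeat for the newly added items until nothing changes.

Start with: [S → a F n .]
The dot is at the end, so nothing is added.

CLOSURE = { [S → a F n .] }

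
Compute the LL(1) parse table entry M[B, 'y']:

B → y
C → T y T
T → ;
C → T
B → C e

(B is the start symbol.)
To find M[B, 'y'], we find productions for B where 'y' is in the predict set (PREDICT(N → α) = (FIRST(α) \ {ε}) ∪ (FOLLOW(N) if α ⇒* ε)).

Relevant sets:
  FIRST(C) = { ';' }

B → y: PREDICT = { 'y' }
  'y' is in predict set, so this production goes in M[B, 'y']
B → C e: PREDICT = { ';' }

M[B, 'y'] = B → y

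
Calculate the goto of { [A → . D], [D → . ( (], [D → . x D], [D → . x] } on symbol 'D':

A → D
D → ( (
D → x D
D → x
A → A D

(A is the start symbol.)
GOTO(I, 'D') = CLOSURE({ [A → αX.β] : [A → α.Xβ] ∈ I, X = 'D' })

Items with dot before 'D', with the dot advanced:
  [A → . D] → [A → D .]
Closure adds nothing (no advanced item has the dot before a non-terminal).

GOTO = { [A → D .] }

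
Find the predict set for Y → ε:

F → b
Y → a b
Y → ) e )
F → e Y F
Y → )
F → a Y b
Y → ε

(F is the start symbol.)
PREDICT(Y → ε) = (FIRST(RHS) \ {ε}) ∪ (FOLLOW(Y) if ε ∈ FIRST(RHS), i.e. RHS ⇒* ε)
The right-hand side is ε (FIRST(ε) = { ε }), so the predict set is FOLLOW(Y) = { 'a', 'b', 'e' }
PREDICT(Y → ε) = { 'a', 'b', 'e' }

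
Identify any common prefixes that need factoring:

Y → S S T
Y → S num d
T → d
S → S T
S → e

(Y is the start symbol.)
Yes, Y has productions with common prefix 'S'

Left-factoring is needed when two productions for the same non-terminal
share a common prefix on the right-hand side.

Productions for Y:
  Y → S S T
  Y → S num d
Productions for S:
  S → S T
  S → e

Found common prefix 'S' in productions for Y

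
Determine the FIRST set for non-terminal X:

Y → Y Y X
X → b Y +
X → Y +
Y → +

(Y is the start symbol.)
{ '+', 'b' }

To compute FIRST(X), examine every production with X on the left-hand side, reading each right-hand side left to right until a non-nullable symbol is reached.

FIRST sets of the other non-terminals involved (by the same procedure, iterated to a fixed point):
  FIRST(Y) = { '+' }

From X → b Y +:
  - b is a terminal: add 'b' and stop
From X → Y +:
  - Y is a non-terminal: add FIRST(Y) \ {ε} = { '+' }
    Y is not nullable, so stop

Collecting: FIRST(X) = { '+', 'b' }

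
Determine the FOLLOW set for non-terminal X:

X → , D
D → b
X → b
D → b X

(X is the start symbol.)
{ $ }

To compute FOLLOW(X), find every occurrence of X on a right-hand side N → α X β: add FIRST(β) \ {ε}, and if β is empty or nullable also add FOLLOW(N). Iterate to a fixed point.

X is the start symbol, so $ ∈ FOLLOW(X).
In D → b X: X is at the end, add FOLLOW(D)

The FOLLOW sets referred to above (computed the same way, to a fixed point):
  FOLLOW(D) = { $ }

Taking the union: FOLLOW(X) = { $ }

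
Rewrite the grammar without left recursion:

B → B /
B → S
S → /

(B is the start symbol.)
B → S B'
B' → / B'
B' → ε
S → /

B is directly left-recursive. The standard transformation for
  A → A α₁ | ... | A α_m | β₁ | ... | β_n
is
  A  → β₁ A' | ... | β_n A'
  A' → α₁ A' | ... | α_m A' | ε

B → S becomes B → S B'
B → B / becomes B' → / B'
Add B' → ε

Productions for other non-terminals are unchanged:
  S → /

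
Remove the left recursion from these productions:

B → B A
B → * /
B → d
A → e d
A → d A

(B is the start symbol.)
B is directly left-recursive. The standard transformation for
  A → A α₁ | ... | A α_m | β₁ | ... | β_n
is
  A  → β₁ A' | ... | β_n A'
  A' → α₁ A' | ... | α_m A' | ε

B → * / becomes B → * / B'
B → d becomes B → d B'
B → B A becomes B' → A B'
Add B' → ε

Productions for other non-terminals are unchanged:
  A → e d
  A → d A

Resulting grammar:
B → * / B'
B → d B'
B' → A B'
B' → ε
A → e d
A → d A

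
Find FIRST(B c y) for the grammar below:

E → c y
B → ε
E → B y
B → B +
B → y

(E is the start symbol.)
{ '+', 'c', 'y' }

FIRST sets of the non-terminals involved (from the grammar, by fixed-point iteration):
  FIRST(B) = { '+', 'y', ε }

To compute FIRST(B c y), process the symbols left to right:
Symbol B is a non-terminal. Add FIRST(B) \ {ε} = { '+', 'y' }
B is nullable (ε ∈ FIRST(B)), continue to the next symbol.
Symbol c is a terminal. Add 'c' and stop.
FIRST(B c y) = { '+', 'c', 'y' }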